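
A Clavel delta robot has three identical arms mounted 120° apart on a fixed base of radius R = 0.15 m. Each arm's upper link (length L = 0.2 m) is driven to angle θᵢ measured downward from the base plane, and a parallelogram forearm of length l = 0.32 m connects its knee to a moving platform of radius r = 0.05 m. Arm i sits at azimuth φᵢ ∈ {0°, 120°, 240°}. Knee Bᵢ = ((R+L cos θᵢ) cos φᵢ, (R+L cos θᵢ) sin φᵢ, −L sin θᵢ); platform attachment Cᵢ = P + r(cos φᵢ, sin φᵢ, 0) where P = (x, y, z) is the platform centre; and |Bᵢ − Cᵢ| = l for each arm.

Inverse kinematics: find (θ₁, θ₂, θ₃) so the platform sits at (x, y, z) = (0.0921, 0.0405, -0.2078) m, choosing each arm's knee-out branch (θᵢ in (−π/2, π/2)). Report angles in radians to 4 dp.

rotate P by −φ1: (0.0921, 0.0405, -0.2078)
  A=0.0079, B=-0.2078, C=(l²−L²−A²−y'²−z²)/(2L)=0.0438
  √(A²+B²)=0.2080;  θ1 = -1.5328+1.3586 ≈ -0.1742
rotate P by −φ2: (-0.0110, -0.1000, -0.2078)
  A cos θ + B sin θ = C:  0.1110·cos θ + -0.2078·sin θ = -0.0077
  θ2 = atan2(B,A) + arccos(C/0.2356) = 0.5234
arm 3 (φ=240.0°): x'=-0.0811, y'=0.0595
  e−x'=0.1811;  (l²−L²−(e−x')²−y'²−z²)/2L = -0.0428
  θ3 = atan2(B,A) + arccos(C/0.2757) = 0.8729

θ₁ = -0.1742, θ₂ = 0.5234, θ₃ = 0.8729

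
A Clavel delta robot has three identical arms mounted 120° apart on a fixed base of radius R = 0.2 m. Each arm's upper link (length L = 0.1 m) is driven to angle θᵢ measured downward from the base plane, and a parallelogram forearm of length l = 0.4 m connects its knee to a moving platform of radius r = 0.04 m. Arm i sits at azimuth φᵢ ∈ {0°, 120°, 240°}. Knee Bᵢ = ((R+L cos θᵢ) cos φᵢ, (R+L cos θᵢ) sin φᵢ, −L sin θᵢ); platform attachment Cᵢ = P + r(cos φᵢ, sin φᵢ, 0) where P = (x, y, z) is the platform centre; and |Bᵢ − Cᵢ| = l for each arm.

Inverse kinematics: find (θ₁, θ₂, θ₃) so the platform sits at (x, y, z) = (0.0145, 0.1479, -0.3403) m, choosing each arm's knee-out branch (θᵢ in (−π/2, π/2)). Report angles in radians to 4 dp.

θ₁ = 0.5239, θ₂ = -0.2618, θ₃ = 1.3966

rotate P by −φ1: (0.0145, 0.1479, -0.3403)
  A=0.1455, B=-0.3403, C=(l²−L²−A²−y'²−z²)/(2L)=-0.0442
  γ=atan2(-0.3403,0.1455)=-1.1668;  ψ=arccos(-0.1195)=1.6906;  θ1=γ+ψ≈0.5239
rotate P by −φ2: (0.1208, -0.0865, -0.3403)
  A cos θ + B sin θ = C:  0.0392·cos θ + -0.3403·sin θ = 0.1259
  √(A²+B²)=0.3425;  θ2 = -1.4562+1.1945 ≈ -0.2618
arm 3 (φ=240.0°): x'=-0.1353, y'=-0.0614
  e−x'=0.2953;  (l²−L²−(e−x')²−y'²−z²)/2L = -0.2840
  √(A²+B²)=0.4506;  θ3 = -0.8560+2.2527 ≈ 1.3966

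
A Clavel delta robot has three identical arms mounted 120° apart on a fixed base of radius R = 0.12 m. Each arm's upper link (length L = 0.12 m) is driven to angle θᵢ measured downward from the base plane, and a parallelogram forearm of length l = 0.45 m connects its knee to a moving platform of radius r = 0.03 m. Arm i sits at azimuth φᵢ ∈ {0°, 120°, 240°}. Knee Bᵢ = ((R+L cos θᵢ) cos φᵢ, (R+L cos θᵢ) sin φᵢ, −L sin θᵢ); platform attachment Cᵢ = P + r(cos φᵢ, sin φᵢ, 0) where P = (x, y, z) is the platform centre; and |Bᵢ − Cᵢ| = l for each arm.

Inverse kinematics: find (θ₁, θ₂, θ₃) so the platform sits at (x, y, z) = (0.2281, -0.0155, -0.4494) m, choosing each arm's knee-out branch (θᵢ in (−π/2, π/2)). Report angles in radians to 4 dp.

rotate P by −φ1: (0.2281, -0.0155, -0.4494)
  e−x'=-0.1381;  (l²−L²−(e−x')²−y'²−z²)/2L = -0.1382
  γ=atan2(-0.4494,-0.1381)=-1.8689;  ψ=arccos(-0.2940)=1.8692;  θ1=γ+ψ≈0.0003
φ2=120.0° → target in arm frame (-0.1275, -0.1898)
  A cos θ + B sin θ = C:  0.2175·cos θ + -0.4494·sin θ = -0.4049
  θ2 = atan2(B,A) + arccos(C/0.4993) = 1.3966
φ3=240.0° → target in arm frame (-0.1006, 0.2053)
  A cos θ + B sin θ = C:  0.1906·cos θ + -0.4494·sin θ = -0.3848
  √(A²+B²)=0.4882;  θ3 = -1.1696+2.4787 ≈ 1.3090

θ₁ = 0.0003, θ₂ = 1.3966, θ₃ = 1.3090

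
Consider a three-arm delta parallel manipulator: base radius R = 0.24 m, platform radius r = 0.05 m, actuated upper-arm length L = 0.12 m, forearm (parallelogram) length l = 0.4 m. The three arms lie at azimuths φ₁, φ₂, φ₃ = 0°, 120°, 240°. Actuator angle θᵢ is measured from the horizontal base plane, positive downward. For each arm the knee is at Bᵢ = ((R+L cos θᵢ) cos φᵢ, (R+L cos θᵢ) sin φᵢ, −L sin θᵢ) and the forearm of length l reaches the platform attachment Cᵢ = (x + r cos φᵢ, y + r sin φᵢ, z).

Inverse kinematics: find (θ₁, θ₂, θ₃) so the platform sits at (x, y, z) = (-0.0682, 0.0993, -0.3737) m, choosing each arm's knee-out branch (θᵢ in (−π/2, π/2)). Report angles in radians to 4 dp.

θ₁ = 1.3088, θ₂ = 0.1743, θ₃ = 1.2213

arm 1 (φ=0.0°): x'=-0.0682, y'=0.0993
  e−x'=0.2582;  (l²−L²−(e−x')²−y'²−z²)/2L = -0.2941
  γ=atan2(-0.3737,0.2582)=-0.9662;  ψ=arccos(-0.6474)=2.2750;  θ1=γ+ψ≈1.3088
φ2=120.0° → target in arm frame (0.1201, 0.0094)
  A=0.0699, B=-0.3737, C=(l²−L²−A²−y'²−z²)/(2L)=0.0041
  √(A²+B²)=0.3802;  θ2 = -1.3859+1.5601 ≈ 0.1743
arm 3 (φ=240.0°): x'=-0.0519, y'=-0.1087
  e−x'=0.2419;  (l²−L²−(e−x')²−y'²−z²)/2L = -0.2683
  θ3 = atan2(B,A) + arccos(C/0.4452) = 1.2213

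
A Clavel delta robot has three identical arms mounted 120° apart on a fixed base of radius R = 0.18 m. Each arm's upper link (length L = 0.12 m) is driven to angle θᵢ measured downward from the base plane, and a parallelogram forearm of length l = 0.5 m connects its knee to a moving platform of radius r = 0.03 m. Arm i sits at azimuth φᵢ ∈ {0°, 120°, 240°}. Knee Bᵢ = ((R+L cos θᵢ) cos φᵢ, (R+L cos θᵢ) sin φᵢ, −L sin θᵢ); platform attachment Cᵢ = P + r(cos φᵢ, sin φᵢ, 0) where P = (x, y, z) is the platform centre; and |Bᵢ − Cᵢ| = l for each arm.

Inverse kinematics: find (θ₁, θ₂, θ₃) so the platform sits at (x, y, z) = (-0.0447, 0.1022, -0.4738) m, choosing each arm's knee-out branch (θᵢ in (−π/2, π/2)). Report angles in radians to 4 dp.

θ₁ = 0.6976, θ₂ = -0.0003, θ₃ = 0.7850

rotate P by −φ1: (-0.0447, 0.1022, -0.4738)
  A=0.1947, B=-0.4738, C=(l²−L²−A²−y'²−z²)/(2L)=-0.1552
  √(A²+B²)=0.5122;  θ1 = -1.1809+1.8785 ≈ 0.6976
arm 2 (φ=120.0°): x'=0.1109, y'=-0.0124
  e−x'=0.0391;  (l²−L²−(e−x')²−y'²−z²)/2L = 0.0393
  √(A²+B²)=0.4754;  θ2 = -1.4884+1.4881 ≈ -0.0003
arm 3 (φ=240.0°): x'=-0.0662, y'=-0.0898
  e−x'=0.2162;  (l²−L²−(e−x')²−y'²−z²)/2L = -0.1820
  γ=atan2(-0.4738,0.2162)=-1.1428;  ψ=arccos(-0.3495)=1.9278;  θ3=γ+ψ≈0.7850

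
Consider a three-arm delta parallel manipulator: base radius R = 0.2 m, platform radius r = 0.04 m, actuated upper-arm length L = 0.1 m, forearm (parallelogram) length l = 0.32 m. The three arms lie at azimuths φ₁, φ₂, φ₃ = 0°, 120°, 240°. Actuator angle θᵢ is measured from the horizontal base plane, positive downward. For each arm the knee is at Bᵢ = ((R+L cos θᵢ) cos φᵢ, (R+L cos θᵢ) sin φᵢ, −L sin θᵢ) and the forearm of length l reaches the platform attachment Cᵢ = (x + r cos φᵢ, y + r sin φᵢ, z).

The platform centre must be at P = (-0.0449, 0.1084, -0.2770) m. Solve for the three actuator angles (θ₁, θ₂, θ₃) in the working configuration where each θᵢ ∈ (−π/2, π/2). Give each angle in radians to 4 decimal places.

φ1=0.0° → target in arm frame (-0.0449, 0.1084)
  A=0.2049, B=-0.2770, C=(l²−L²−A²−y'²−z²)/(2L)=-0.1903
  √(A²+B²)=0.3445;  θ1 = -0.9339+2.1560 ≈ 1.2221
φ2=120.0° → target in arm frame (0.1163, -0.0153)
  A cos θ + B sin θ = C:  0.0437·cos θ + -0.2770·sin θ = 0.0676
  γ=atan2(-0.2770,0.0437)=-1.4144;  ψ=arccos(0.2412)=1.3272;  θ2=γ+ψ≈-0.0873
arm 3 (φ=240.0°): x'=-0.0714, y'=-0.0931
  e−x'=0.2314;  (l²−L²−(e−x')²−y'²−z²)/2L = -0.2328
  θ3 = atan2(B,A) + arccos(C/0.3610) = 1.3968

θ₁ = 1.2221, θ₂ = -0.0873, θ₃ = 1.3968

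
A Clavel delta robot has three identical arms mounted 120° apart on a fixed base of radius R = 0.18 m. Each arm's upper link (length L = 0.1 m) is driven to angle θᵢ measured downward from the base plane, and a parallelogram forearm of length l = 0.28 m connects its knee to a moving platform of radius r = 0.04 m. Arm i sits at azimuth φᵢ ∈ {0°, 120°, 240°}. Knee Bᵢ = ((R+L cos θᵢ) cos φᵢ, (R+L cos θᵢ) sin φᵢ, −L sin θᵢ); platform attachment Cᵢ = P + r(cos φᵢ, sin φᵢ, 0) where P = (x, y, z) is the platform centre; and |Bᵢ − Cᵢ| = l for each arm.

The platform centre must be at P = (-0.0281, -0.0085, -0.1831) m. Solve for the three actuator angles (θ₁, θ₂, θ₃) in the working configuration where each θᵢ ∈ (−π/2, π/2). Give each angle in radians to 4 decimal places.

θ₁ = 0.6107, θ₂ = 0.2616, θ₃ = 0.0880

φ1=0.0° → target in arm frame (-0.0281, -0.0085)
  A=0.1681, B=-0.1831, C=(l²−L²−A²−y'²−z²)/(2L)=0.0327
  γ=atan2(-0.1831,0.1681)=-0.8281;  ψ=arccos(0.1316)=1.4388;  θ1=γ+ψ≈0.6107
φ2=120.0° → target in arm frame (0.0067, 0.0286)
  e−x'=0.1333;  (l²−L²−(e−x')²−y'²−z²)/2L = 0.0814
  θ2 = atan2(B,A) + arccos(C/0.2265) = 0.2616
arm 3 (φ=240.0°): x'=0.0214, y'=-0.0201
  A cos θ + B sin θ = C:  0.1186·cos θ + -0.1831·sin θ = 0.1020
  γ=atan2(-0.1831,0.1186)=-0.9961;  ψ=arccos(0.4677)=1.0841;  θ3=γ+ψ≈0.0880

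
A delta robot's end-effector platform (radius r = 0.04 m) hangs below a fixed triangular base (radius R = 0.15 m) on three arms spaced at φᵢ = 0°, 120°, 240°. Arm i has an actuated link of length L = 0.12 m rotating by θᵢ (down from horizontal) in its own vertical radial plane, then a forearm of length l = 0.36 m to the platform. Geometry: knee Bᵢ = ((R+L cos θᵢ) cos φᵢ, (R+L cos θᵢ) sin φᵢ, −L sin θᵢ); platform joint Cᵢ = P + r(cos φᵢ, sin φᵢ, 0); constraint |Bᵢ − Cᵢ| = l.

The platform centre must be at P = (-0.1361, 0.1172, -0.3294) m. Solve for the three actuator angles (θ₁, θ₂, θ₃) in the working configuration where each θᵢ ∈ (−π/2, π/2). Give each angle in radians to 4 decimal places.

φ1=0.0° → target in arm frame (-0.1361, 0.1172)
  A=0.2461, B=-0.3294, C=(l²−L²−A²−y'²−z²)/(2L)=-0.2817
  θ1 = atan2(B,A) + arccos(C/0.4112) = 1.3964
arm 2 (φ=120.0°): x'=0.1695, y'=0.0593
  A=-0.0595, B=-0.3294, C=(l²−L²−A²−y'²−z²)/(2L)=-0.0015
  γ=atan2(-0.3294,-0.0595)=-1.7496;  ψ=arccos(-0.0045)=1.5753;  θ2=γ+ψ≈-0.1743
arm 3 (φ=240.0°): x'=-0.0334, y'=-0.1765
  A=0.1434, B=-0.3294, C=(l²−L²−A²−y'²−z²)/(2L)=-0.1876
  θ3 = atan2(B,A) + arccos(C/0.3593) = 0.9601

θ₁ = 1.3964, θ₂ = -0.1743, θ₃ = 0.9601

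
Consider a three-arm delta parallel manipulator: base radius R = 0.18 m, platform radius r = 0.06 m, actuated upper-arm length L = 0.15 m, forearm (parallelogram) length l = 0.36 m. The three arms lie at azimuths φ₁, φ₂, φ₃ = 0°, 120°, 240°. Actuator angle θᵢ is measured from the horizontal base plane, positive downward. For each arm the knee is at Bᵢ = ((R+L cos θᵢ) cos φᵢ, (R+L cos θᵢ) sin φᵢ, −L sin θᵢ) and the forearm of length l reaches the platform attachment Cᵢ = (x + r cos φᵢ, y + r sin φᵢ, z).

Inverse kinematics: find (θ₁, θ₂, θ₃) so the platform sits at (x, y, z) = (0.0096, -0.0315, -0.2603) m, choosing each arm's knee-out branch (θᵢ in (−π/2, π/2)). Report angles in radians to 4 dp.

φ1=0.0° → target in arm frame (0.0096, -0.0315)
  e−x'=0.1104;  (l²−L²−(e−x')²−y'²−z²)/2L = 0.0872
  θ1 = atan2(B,A) + arccos(C/0.2827) = 0.0876
arm 2 (φ=120.0°): x'=-0.0321, y'=0.0074
  e−x'=0.1521;  (l²−L²−(e−x')²−y'²−z²)/2L = 0.0539
  γ=atan2(-0.2603,0.1521)=-1.0420;  ψ=arccos(0.1787)=1.3911;  θ2=γ+ψ≈0.3491
arm 3 (φ=240.0°): x'=0.0225, y'=0.0241
  A=0.0975, B=-0.2603, C=(l²−L²−A²−y'²−z²)/(2L)=0.0975
  γ=atan2(-0.2603,0.0975)=-1.2123;  ψ=arccos(0.3508)=1.2124;  θ3=γ+ψ≈0.0000

θ₁ = 0.0876, θ₂ = 0.3491, θ₃ = 0.0000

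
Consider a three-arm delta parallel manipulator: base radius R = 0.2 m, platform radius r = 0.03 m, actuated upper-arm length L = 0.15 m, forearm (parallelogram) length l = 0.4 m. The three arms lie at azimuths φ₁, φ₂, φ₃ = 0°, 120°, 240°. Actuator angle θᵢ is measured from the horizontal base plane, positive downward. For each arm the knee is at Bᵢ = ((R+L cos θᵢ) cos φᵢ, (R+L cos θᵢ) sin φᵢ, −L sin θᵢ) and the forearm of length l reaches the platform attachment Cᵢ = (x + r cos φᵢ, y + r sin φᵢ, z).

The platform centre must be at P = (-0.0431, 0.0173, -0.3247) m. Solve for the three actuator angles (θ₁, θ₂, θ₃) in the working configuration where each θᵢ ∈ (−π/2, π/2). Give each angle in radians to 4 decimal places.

θ₁ = 0.6981, θ₂ = 0.2621, θ₃ = 0.4365

rotate P by −φ1: (-0.0431, 0.0173, -0.3247)
  e−x'=0.2131;  (l²−L²−(e−x')²−y'²−z²)/2L = -0.0455
  √(A²+B²)=0.3884;  θ1 = -0.9900+1.6881 ≈ 0.6981
arm 2 (φ=120.0°): x'=0.0365, y'=0.0287
  e−x'=0.1335;  (l²−L²−(e−x')²−y'²−z²)/2L = 0.0448
  θ2 = atan2(B,A) + arccos(C/0.3511) = 0.2621
arm 3 (φ=240.0°): x'=0.0066, y'=-0.0460
  e−x'=0.1634;  (l²−L²−(e−x')²−y'²−z²)/2L = 0.0108
  γ=atan2(-0.3247,0.1634)=-1.1045;  ψ=arccos(0.0298)=1.5410;  θ3=γ+ψ≈0.4365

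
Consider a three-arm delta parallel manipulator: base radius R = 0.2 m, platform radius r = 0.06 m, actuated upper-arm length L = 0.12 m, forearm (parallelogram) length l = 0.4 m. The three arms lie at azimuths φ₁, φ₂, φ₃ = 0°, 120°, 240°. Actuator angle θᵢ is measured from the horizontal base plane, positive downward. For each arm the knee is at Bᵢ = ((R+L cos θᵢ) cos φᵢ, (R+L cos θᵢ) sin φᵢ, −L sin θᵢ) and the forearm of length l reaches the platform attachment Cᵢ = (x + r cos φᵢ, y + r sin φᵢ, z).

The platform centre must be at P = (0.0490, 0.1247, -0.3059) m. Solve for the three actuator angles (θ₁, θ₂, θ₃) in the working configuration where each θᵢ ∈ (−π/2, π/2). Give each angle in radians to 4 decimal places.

arm 1 (φ=0.0°): x'=0.0490, y'=0.1247
  e−x'=0.0910;  (l²−L²−(e−x')²−y'²−z²)/2L = 0.1175
  θ1 = atan2(B,A) + arccos(C/0.3191) = -0.0878
φ2=120.0° → target in arm frame (0.0835, -0.1048)
  e−x'=0.0565;  (l²−L²−(e−x')²−y'²−z²)/2L = 0.1577
  γ=atan2(-0.3059,0.0565)=-1.3881;  ψ=arccos(0.5070)=1.0391;  θ2=γ+ψ≈-0.3490
arm 3 (φ=240.0°): x'=-0.1325, y'=-0.0199
  A=0.2725, B=-0.3059, C=(l²−L²−A²−y'²−z²)/(2L)=-0.0943
  √(A²+B²)=0.4097;  θ3 = -0.8431+1.8030 ≈ 0.9599

θ₁ = -0.0878, θ₂ = -0.3490, θ₃ = 0.9599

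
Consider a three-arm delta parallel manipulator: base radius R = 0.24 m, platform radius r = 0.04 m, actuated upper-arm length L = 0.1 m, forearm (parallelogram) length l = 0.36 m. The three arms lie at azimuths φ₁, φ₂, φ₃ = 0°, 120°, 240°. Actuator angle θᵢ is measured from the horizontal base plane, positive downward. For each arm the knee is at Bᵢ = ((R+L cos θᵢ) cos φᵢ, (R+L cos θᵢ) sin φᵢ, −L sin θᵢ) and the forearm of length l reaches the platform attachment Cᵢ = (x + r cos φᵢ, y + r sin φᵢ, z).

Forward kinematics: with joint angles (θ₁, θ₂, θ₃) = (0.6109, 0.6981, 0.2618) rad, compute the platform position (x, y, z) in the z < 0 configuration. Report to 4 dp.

φ1=0.0°: virtual centre (0.2819, 0.0000, -0.0574), radius l
arm 2 at φ=120.0°: ρ2 = 0.2766;  S2 = (-0.1383, 0.2395, -0.0643)
φ3=240.0°: virtual centre (-0.1483, -0.2569, -0.0259), radius l
eliminate P² terms by subtracting sphere 1 from 2 and 3
linear system: -0.8404x+0.4791y = -0.0021−-0.0138z; -0.8604x+-0.5137y = 0.0059−0.0630z
det = 0.8440;  x = -0.0020+0.0273z,  y = -0.0080+0.0768z
into |P−S₁|² = l²: 1.0066z² + 0.0980z + -0.0456 = 0;  Δ = 0.1933;  z = -0.2670 or 0.1697 → z<0 root = -0.2670
x = -0.0093, y = -0.0285

(-0.0093, -0.0285, -0.2670)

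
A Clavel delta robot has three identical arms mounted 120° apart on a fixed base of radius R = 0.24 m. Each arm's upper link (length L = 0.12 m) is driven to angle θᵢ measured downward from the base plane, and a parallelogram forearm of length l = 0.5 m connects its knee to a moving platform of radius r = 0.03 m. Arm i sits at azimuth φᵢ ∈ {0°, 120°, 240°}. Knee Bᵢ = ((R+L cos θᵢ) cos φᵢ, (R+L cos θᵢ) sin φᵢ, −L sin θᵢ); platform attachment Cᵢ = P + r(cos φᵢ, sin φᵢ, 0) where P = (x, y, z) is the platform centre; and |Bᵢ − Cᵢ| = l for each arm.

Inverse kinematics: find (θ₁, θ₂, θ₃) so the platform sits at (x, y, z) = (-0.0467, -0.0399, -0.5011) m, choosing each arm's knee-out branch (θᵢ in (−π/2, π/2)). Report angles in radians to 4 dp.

arm 1 (φ=0.0°): x'=-0.0467, y'=-0.0399
  A=0.2567, B=-0.5011, C=(l²−L²−A²−y'²−z²)/(2L)=-0.3458
  γ=atan2(-0.5011,0.2567)=-1.0974;  ψ=arccos(-0.6142)=2.2321;  θ1=γ+ψ≈1.1347
rotate P by −φ2: (-0.0112, 0.0604, -0.5011)
  A cos θ + B sin θ = C:  0.2212·cos θ + -0.5011·sin θ = -0.2837
  √(A²+B²)=0.5478;  θ2 = -1.1551+2.1152 ≈ 0.9601
rotate P by −φ3: (0.0579, -0.0205, -0.5011)
  e−x'=0.1521;  (l²−L²−(e−x')²−y'²−z²)/2L = -0.1627
  θ3 = atan2(B,A) + arccos(C/0.5237) = 0.6107

θ₁ = 1.1347, θ₂ = 0.9601, θ₃ = 0.6107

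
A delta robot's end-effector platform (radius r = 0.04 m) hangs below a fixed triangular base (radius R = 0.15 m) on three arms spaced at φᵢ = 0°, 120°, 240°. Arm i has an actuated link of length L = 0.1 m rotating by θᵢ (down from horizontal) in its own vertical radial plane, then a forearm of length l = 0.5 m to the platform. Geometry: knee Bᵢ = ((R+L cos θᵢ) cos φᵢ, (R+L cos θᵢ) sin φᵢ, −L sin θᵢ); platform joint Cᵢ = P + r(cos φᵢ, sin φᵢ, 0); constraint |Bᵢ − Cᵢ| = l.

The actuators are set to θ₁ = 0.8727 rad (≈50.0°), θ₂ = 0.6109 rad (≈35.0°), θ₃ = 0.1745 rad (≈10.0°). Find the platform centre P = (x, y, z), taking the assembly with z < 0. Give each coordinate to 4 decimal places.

S1 = (0.1743·cos0.0°, 0.1743·sin0.0°, -0.0766) = (0.1743, 0.0000, -0.0766)
arm 2 at φ=120.0°: (R−r)+L cos θ2 = 0.1919;  S2 = (-0.0960, 0.1662, -0.0574)
S3 = (0.2085·cos240.0°, 0.2085·sin240.0°, -0.0174) = (-0.1042, -0.1806, -0.0174)
|S₂|²−|S₁|² = 0.0039;  |S₃|²−|S₁|² = 0.0075
plane₁₂: -0.5405x+0.3324y+0.0385z = 0.0039
Cramer: x(z) = -0.0103+0.1401z;  y(z) = -0.0050+0.1120z
quadratic in z: (1.0322)z²+(0.1004)z+(-0.2101)=0, √Δ=0.9367 → z ∈ {-0.5024, 0.4051}; z = -0.5024 (taking z<0)
x = -0.0806, y = -0.0613

(-0.0806, -0.0613, -0.5024)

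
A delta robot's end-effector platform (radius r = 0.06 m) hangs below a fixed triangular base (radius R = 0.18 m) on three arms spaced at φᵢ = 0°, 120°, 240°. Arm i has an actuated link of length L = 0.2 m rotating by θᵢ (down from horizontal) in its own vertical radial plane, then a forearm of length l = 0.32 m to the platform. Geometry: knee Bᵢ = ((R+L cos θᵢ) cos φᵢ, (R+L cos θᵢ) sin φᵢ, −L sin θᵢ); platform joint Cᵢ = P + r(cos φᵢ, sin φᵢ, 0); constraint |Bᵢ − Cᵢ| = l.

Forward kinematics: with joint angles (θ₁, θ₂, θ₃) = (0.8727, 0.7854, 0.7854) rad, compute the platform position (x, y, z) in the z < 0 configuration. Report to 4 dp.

(-0.0145, 0.0000, -0.3354)

arm 1 at φ=0.0°: (R−r)+L cos θ1 = 0.2486;  O1 = (0.2486, 0.0000, -0.1532)
O2 = (0.2614·cos120.0°, 0.2614·sin120.0°, -0.1414) = (-0.1307, 0.2264, -0.1414)
φ3=240.0°: virtual centre (-0.1307, -0.2264, -0.1414), radius l
subtract pairs → two planes through P
linear system: -0.7585x+0.4528y = 0.0031−0.0236z; -0.7585x+-0.4528y = 0.0031−0.0236z
Cramer: x(z) = -0.0041+0.0311z;  y(z) = 0.0000-0.0000z
quadratic in z: (1.0010)z²+(0.2907)z+(-0.0151)=0, √Δ=0.3808 → z ∈ {-0.3354, 0.0450}; z = -0.3354 (taking z<0)
x = -0.0145, y = 0.0000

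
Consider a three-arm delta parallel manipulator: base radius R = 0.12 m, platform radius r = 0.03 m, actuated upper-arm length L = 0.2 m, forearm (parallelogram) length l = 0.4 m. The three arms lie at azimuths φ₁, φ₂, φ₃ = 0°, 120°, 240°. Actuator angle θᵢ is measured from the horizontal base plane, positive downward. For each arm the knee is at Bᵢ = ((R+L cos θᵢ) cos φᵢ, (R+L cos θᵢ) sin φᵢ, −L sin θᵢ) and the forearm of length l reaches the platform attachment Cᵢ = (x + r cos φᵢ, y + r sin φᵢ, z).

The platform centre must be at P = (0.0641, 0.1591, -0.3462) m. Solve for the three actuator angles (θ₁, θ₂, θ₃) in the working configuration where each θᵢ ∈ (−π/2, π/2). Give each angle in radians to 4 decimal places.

θ₁ = 0.2618, θ₂ = 0.0873, θ₃ = 1.0471

rotate P by −φ1: (0.0641, 0.1591, -0.3462)
  A cos θ + B sin θ = C:  0.0259·cos θ + -0.3462·sin θ = -0.0646
  √(A²+B²)=0.3472;  θ1 = -1.4961+1.7580 ≈ 0.2618
arm 2 (φ=120.0°): x'=0.1057, y'=-0.1351
  A cos θ + B sin θ = C:  -0.0157·cos θ + -0.3462·sin θ = -0.0459
  √(A²+B²)=0.3466;  θ2 = -1.6162+1.7035 ≈ 0.0873
arm 3 (φ=240.0°): x'=-0.1698, y'=-0.0240
  A cos θ + B sin θ = C:  0.2598·cos θ + -0.3462·sin θ = -0.1699
  √(A²+B²)=0.4329;  θ3 = -0.9270+1.9741 ≈ 1.0471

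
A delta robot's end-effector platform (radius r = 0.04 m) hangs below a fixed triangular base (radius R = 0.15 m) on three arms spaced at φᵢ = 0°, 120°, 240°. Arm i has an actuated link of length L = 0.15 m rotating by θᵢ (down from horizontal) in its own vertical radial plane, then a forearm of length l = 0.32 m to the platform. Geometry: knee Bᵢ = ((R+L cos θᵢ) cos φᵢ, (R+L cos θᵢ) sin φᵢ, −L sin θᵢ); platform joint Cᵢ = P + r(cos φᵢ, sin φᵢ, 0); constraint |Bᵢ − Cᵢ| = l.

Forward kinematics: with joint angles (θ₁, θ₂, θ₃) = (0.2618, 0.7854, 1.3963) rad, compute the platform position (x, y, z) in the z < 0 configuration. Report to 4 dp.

φ1=0.0°: virtual centre (0.2549, 0.0000, -0.0388), radius l
S2 = (0.2161·cos120.0°, 0.2161·sin120.0°, -0.1061) = (-0.1080, 0.1871, -0.1061)
S3 = (0.1360·cos240.0°, 0.1360·sin240.0°, -0.1477) = (-0.0680, -0.1178, -0.1477)
|S₂|²−|S₁|² = -0.0085;  |S₃|²−|S₁|² = -0.0261
[-0.7258 0.3742 -0.1345]·P = -0.0085;  [-0.6458 -0.2356 -0.2178]·P = -0.0261
Cramer: x(z) = 0.0286-0.2743z;  y(z) = 0.0326-0.1726z
quadratic in z: (1.1050)z²+(0.1905)z+(-0.0486)=0, √Δ=0.5012 → z ∈ {-0.3130, 0.1406}; z = -0.3130 (taking z<0)
x = 0.1144, y = 0.0866

(0.1144, 0.0866, -0.3130)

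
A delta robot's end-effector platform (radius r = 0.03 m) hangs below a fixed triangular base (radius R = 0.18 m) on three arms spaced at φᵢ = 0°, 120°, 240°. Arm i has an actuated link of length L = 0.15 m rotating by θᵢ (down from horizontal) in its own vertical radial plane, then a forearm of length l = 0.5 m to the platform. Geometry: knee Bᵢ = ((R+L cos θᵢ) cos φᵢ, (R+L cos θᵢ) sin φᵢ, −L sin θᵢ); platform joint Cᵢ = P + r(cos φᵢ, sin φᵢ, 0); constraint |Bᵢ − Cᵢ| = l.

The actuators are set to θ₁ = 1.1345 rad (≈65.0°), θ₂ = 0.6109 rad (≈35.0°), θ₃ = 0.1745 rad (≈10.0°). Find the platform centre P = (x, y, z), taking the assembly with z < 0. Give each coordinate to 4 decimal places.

arm 1 at φ=0.0°: ρ1 = 0.2134;  centre 1 = (0.2134, 0.0000, -0.1359)
φ2=120.0°: virtual centre (-0.1364, 0.2363, -0.0860), radius l
φ3=240.0°: virtual centre (-0.1489, -0.2578, -0.0260), radius l
|centre ₂|²−|centre ₁|² = 0.0178;  |centre ₃|²−|centre ₁|² = 0.0253
linear system: -0.6996x+0.4726y = 0.0178−0.0998z; -0.7245x+-0.5157y = 0.0253−0.2198z
det = 0.7032;  x = -0.0301+0.2209z,  y = -0.0068+0.1159z
into |P−centre ₁|² = l²: 1.0622z² + 0.1627z + -0.1722 = 0;  Δ = 0.7581;  z = -0.4864 or 0.3332 → z<0 root = -0.4864
x = -0.1376, y = -0.0631

(-0.1376, -0.0631, -0.4864)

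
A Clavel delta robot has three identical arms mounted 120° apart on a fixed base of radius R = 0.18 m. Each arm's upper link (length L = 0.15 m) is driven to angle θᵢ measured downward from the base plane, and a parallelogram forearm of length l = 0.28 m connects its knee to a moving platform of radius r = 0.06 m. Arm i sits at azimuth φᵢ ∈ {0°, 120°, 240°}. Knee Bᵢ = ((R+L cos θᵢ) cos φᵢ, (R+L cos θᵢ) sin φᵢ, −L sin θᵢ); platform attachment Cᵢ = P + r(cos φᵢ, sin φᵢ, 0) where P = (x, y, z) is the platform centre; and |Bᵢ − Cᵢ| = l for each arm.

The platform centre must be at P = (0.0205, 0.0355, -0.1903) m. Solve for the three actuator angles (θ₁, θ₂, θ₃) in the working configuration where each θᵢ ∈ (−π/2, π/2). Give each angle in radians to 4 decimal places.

rotate P by −φ1: (0.0205, 0.0355, -0.1903)
  A cos θ + B sin θ = C:  0.0995·cos θ + -0.1903·sin θ = 0.0284
  √(A²+B²)=0.2147;  θ1 = -1.0890+1.4381 ≈ 0.3490
φ2=120.0° → target in arm frame (0.0205, -0.0355)
  A=0.0995, B=-0.1903, C=(l²−L²−A²−y'²−z²)/(2L)=0.0284
  θ2 = atan2(B,A) + arccos(C/0.2147) = 0.3491
rotate P by −φ3: (-0.0410, 0.0000, -0.1903)
  e−x'=0.1610;  (l²−L²−(e−x')²−y'²−z²)/2L = -0.0208
  θ3 = atan2(B,A) + arccos(C/0.2493) = 0.7856

θ₁ = 0.3490, θ₂ = 0.3491, θ₃ = 0.7856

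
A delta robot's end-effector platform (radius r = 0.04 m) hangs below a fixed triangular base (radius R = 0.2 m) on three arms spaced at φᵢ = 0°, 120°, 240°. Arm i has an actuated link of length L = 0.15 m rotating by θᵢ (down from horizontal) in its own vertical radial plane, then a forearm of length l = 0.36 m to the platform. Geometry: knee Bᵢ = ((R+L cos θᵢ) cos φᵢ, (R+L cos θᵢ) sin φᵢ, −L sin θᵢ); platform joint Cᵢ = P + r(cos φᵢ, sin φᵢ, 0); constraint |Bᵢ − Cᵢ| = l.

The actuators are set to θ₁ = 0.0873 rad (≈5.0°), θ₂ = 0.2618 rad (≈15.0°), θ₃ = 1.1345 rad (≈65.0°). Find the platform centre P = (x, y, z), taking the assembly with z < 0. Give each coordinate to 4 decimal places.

(0.0682, 0.0907, -0.2644)

φ1=0.0°: virtual centre (0.3094, 0.0000, -0.0131), radius l
centre 2 = (0.3049·cos120.0°, 0.3049·sin120.0°, -0.0388) = (-0.1524, 0.2640, -0.0388)
arm 3 at φ=240.0°: e+L cos θ3 = 0.2234;  centre 3 = (-0.1117, -0.1935, -0.1359)
subtract pairs → two planes through P
linear system: -0.9237x+0.5281y = -0.0015−-0.0515z; -0.8422x+-0.3869y = -0.0275−-0.2457z
Cramer: x(z) = 0.0188-0.1866z;  y(z) = 0.0302-0.2289z
into |P−centre ₁|² = l²: 1.0872z² + 0.1208z + -0.0441 = 0;  Δ = 0.2062;  z = -0.2644 or 0.1533 → z<0 root = -0.2644
x = 0.0682, y = 0.0907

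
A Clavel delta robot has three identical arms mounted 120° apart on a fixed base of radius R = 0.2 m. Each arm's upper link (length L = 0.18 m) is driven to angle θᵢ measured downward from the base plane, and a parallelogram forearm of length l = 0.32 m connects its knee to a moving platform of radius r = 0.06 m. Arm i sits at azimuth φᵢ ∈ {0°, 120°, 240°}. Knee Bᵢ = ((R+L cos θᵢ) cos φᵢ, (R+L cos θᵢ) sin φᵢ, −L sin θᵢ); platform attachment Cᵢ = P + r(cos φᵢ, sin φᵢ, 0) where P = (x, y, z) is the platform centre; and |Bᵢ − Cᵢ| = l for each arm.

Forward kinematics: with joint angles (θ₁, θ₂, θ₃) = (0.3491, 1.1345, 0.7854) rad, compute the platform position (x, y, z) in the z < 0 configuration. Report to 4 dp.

(0.0785, -0.0458, -0.2786)

S1 = (0.3091·cos0.0°, 0.3091·sin0.0°, -0.0616) = (0.3091, 0.0000, -0.0616)
arm 2 at φ=120.0°: ρ2 = 0.2161;  S2 = (-0.1080, 0.1871, -0.1631)
arm 3 at φ=240.0°: ρ3 = 0.2673;  S3 = (-0.1336, -0.2315, -0.1273)
|S₂|²−|S₁|² = -0.0261;  |S₃|²−|S₁|² = -0.0117
plane₁₂: -0.8344x+0.3742y+-0.2031z = -0.0261
Cramer: x(z) = 0.0229-0.1996z;  y(z) = -0.0185+0.0979z
into |P−S₁|² = l²: 1.0494z² + 0.2338z + -0.0163 = 0;  Δ = 0.1232;  z = -0.2786 or 0.0559 → z<0 root = -0.2786
x = 0.0785, y = -0.0458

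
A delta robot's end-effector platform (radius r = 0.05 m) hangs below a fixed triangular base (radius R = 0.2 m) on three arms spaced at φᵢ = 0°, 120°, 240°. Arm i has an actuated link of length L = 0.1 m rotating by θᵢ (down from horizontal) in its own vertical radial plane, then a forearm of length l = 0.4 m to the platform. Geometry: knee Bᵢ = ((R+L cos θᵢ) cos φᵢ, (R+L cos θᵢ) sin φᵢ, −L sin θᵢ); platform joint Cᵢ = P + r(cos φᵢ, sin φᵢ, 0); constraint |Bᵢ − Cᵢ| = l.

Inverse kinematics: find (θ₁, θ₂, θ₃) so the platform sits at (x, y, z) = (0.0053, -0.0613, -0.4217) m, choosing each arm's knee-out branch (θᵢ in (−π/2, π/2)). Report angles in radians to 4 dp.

φ1=0.0° → target in arm frame (0.0053, -0.0613)
  e−x'=0.1447;  (l²−L²−(e−x')²−y'²−z²)/2L = -0.2626
  γ=atan2(-0.4217,0.1447)=-1.2403;  ψ=arccos(-0.5891)=2.2007;  θ1=γ+ψ≈0.9605
arm 2 (φ=120.0°): x'=-0.0557, y'=0.0261
  A=0.2057, B=-0.4217, C=(l²−L²−A²−y'²−z²)/(2L)=-0.3542
  θ2 = atan2(B,A) + arccos(C/0.4692) = 1.3093
arm 3 (φ=240.0°): x'=0.0504, y'=0.0352
  A=0.0996, B=-0.4217, C=(l²−L²−A²−y'²−z²)/(2L)=-0.1949
  √(A²+B²)=0.4333;  θ3 = -1.3389+2.0374 ≈ 0.6985

θ₁ = 0.9605, θ₂ = 1.3093, θ₃ = 0.6985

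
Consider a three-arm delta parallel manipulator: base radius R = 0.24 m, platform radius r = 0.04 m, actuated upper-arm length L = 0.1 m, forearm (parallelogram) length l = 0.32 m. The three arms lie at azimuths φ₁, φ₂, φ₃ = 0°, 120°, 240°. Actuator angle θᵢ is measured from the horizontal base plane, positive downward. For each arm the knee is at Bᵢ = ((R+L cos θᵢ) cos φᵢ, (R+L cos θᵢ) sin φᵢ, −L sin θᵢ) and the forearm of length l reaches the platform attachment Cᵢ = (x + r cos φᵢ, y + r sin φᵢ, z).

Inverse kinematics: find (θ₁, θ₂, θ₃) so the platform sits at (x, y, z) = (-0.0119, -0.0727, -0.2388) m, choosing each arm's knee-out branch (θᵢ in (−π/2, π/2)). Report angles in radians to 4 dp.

φ1=0.0° → target in arm frame (-0.0119, -0.0727)
  A=0.2119, B=-0.2388, C=(l²−L²−A²−y'²−z²)/(2L)=-0.0741
  √(A²+B²)=0.3193;  θ1 = -0.8450+1.8049 ≈ 0.9599
arm 2 (φ=120.0°): x'=-0.0570, y'=0.0467
  A=0.2570, B=-0.2388, C=(l²−L²−A²−y'²−z²)/(2L)=-0.1643
  √(A²+B²)=0.3508;  θ2 = -0.7487+2.0581 ≈ 1.3094
arm 3 (φ=240.0°): x'=0.0689, y'=0.0260
  e−x'=0.1311;  (l²−L²−(e−x')²−y'²−z²)/2L = 0.0876
  θ3 = atan2(B,A) + arccos(C/0.2724) = 0.1748

θ₁ = 0.9599, θ₂ = 1.3094, θ₃ = 0.1748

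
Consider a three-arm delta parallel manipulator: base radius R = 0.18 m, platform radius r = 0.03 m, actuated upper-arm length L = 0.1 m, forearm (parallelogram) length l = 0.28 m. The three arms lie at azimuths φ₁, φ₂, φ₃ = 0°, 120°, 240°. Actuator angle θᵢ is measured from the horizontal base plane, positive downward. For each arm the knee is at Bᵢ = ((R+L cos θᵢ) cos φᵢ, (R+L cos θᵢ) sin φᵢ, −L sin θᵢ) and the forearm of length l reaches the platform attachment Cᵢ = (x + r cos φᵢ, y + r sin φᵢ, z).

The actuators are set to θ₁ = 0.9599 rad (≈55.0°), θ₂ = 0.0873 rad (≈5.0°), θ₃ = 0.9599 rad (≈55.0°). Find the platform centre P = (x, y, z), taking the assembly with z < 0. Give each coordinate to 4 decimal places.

(-0.0315, 0.0546, -0.2175)

centre 1 = (0.2074·cos0.0°, 0.2074·sin0.0°, -0.0819) = (0.2074, 0.0000, -0.0819)
centre 2 = (0.2496·cos120.0°, 0.2496·sin120.0°, -0.0087) = (-0.1248, 0.2162, -0.0087)
arm 3 at φ=240.0°: (R−r)+L cos θ3 = 0.2074;  centre 3 = (-0.1037, -0.1796, -0.0819)
eliminate P² terms by subtracting sphere 1 from 2 and 3
linear system: -0.6643x+0.4324y = 0.0127−0.1464z; -0.6221x+-0.3592y = 0.0000−0.0000z
Cramer: x(z) = -0.0090+0.1036z;  y(z) = 0.0155-0.1794z
sphere 1 gives Az²+Bz+C=0 with A=1.0429, B=0.1134, C=-0.0246;  B²−4AC=0.1157;  roots -0.2175, 0.1087;  negative root z = -0.2175
x = -0.0315, y = 0.0546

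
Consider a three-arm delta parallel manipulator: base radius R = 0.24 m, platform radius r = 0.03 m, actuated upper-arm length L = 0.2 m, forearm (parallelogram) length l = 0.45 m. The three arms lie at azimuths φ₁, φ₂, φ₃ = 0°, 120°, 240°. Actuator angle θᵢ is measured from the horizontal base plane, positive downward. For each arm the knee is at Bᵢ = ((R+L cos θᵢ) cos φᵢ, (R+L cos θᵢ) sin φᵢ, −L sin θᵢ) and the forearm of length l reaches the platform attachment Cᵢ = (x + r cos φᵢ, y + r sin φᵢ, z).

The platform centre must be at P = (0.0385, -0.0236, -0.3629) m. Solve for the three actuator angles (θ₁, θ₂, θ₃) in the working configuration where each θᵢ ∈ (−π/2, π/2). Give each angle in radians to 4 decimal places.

φ1=0.0° → target in arm frame (0.0385, -0.0236)
  e−x'=0.1715;  (l²−L²−(e−x')²−y'²−z²)/2L = 0.0021
  √(A²+B²)=0.4014;  θ1 = -1.1293+1.5656 ≈ 0.4363
φ2=120.0° → target in arm frame (-0.0397, -0.0215)
  e−x'=0.2497;  (l²−L²−(e−x')²−y'²−z²)/2L = -0.0800
  √(A²+B²)=0.4405;  θ2 = -0.9681+1.7534 ≈ 0.7853
arm 3 (φ=240.0°): x'=0.0012, y'=0.0451
  A cos θ + B sin θ = C:  0.2088·cos θ + -0.3629·sin θ = -0.0371
  γ=atan2(-0.3629,0.2088)=-1.0487;  ψ=arccos(-0.0886)=1.6595;  θ3=γ+ψ≈0.6108

θ₁ = 0.4363, θ₂ = 0.7853, θ₃ = 0.6108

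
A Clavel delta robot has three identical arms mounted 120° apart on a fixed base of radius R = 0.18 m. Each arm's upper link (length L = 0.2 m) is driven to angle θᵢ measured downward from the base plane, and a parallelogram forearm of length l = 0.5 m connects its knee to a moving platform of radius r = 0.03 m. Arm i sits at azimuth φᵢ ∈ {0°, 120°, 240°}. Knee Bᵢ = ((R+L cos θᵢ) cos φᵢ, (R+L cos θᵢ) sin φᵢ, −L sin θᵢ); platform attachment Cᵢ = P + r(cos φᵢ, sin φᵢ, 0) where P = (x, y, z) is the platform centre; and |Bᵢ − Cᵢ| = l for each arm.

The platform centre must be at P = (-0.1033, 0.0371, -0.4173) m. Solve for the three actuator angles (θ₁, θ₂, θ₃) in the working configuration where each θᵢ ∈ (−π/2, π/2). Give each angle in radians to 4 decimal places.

rotate P by −φ1: (-0.1033, 0.0371, -0.4173)
  A cos θ + B sin θ = C:  0.2533·cos θ + -0.4173·sin θ = -0.0742
  √(A²+B²)=0.4882;  θ1 = -1.0252+1.7234 ≈ 0.6981
φ2=120.0° → target in arm frame (0.0838, 0.0709)
  A cos θ + B sin θ = C:  0.0662·cos θ + -0.4173·sin θ = 0.0661
  θ2 = atan2(B,A) + arccos(C/0.4225) = 0.0002
rotate P by −φ3: (0.0195, -0.1080, -0.4173)
  e−x'=0.1305;  (l²−L²−(e−x')²−y'²−z²)/2L = 0.0179
  θ3 = atan2(B,A) + arccos(C/0.4372) = 0.2620

θ₁ = 0.6981, θ₂ = 0.0002, θ₃ = 0.2620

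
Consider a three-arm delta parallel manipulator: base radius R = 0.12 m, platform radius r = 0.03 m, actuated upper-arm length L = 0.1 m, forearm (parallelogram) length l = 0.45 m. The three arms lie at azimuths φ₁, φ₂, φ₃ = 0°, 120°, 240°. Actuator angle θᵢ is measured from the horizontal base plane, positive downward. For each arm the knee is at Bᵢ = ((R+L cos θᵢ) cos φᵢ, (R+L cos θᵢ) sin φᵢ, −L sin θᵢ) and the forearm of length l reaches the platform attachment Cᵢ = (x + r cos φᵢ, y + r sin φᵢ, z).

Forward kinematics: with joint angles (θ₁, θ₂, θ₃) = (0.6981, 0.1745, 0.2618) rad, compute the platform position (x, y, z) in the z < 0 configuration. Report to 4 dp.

arm 1 at φ=0.0°: ρ1 = 0.1666;  centre 1 = (0.1666, 0.0000, -0.0643)
φ2=120.0°: virtual centre (-0.0942, 0.1632, -0.0174), radius l
φ3=240.0°: virtual centre (-0.0933, -0.1616, -0.0259), radius l
eliminate P² terms by subtracting sphere 1 from 2 and 3
linear system: -0.5217x+0.3265y = 0.0039−0.0938z; -0.5198x+-0.3232y = 0.0036−0.0768z
Cramer: x(z) = -0.0072+0.1637z;  y(z) = 0.0005-0.0258z
sphere 1 gives Az²+Bz+C=0 with A=1.0275, B=0.0716, C=-0.1681;  B²−4AC=0.6962;  roots -0.4409, 0.3712;  negative root z = -0.4409
x = -0.0794, y = 0.0119

(-0.0794, 0.0119, -0.4409)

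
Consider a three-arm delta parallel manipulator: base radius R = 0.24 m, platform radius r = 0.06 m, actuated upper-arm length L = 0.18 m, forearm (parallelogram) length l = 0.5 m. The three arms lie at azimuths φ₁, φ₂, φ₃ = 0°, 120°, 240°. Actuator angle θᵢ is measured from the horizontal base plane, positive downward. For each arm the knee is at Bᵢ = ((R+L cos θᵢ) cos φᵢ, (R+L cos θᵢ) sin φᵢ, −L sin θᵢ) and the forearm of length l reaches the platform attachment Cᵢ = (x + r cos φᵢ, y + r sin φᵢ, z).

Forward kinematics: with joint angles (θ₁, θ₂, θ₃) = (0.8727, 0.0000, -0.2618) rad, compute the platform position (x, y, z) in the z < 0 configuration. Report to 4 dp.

(-0.1481, -0.0266, -0.3667)

S1 = (0.2957·cos0.0°, 0.2957·sin0.0°, -0.1379) = (0.2957, 0.0000, -0.1379)
φ2=120.0°: virtual centre (-0.1800, 0.3118, 0.0000), radius l
φ3=240.0°: virtual centre (-0.1769, -0.3065, 0.0466), radius l
eliminate P² terms by subtracting sphere 1 from 2 and 3
plane₁₂: -0.9514x+0.6235y+0.2758z = 0.0231
Cramer: x(z) = -0.0232+0.3404z;  y(z) = 0.0017+0.0770z
into |P−S₁|² = l²: 1.1218z² + 0.0589z + -0.1293 = 0;  Δ = 0.5835;  z = -0.3667 or 0.3142 → z<0 root = -0.3667
x = -0.1481, y = -0.0266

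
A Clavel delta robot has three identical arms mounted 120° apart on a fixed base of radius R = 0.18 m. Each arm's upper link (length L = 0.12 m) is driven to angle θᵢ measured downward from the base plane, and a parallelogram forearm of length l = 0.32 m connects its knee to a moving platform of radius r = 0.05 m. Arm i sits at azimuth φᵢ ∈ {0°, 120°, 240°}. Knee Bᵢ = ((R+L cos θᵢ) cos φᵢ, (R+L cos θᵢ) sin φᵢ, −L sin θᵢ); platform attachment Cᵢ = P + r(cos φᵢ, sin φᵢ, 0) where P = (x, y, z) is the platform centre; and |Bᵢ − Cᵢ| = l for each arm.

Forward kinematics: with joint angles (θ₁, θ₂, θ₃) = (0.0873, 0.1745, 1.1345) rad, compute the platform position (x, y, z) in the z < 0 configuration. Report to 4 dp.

(0.0583, 0.0884, -0.2513)

arm 1 at φ=0.0°: ρ1 = 0.2495;  O1 = (0.2495, 0.0000, -0.0105)
φ2=120.0°: virtual centre (-0.1241, 0.2149, -0.0208), radius l
arm 3 at φ=240.0°: ρ3 = 0.1807;  O3 = (-0.0904, -0.1565, -0.1088)
eliminate P² terms by subtracting sphere 1 from 2 and 3
linear system: -0.7473x+0.4299y = -0.0004−-0.0207z; -0.6798x+-0.3130y = -0.0179−-0.1966z
det = 0.5261;  x = 0.0148+-0.1730z,  y = 0.0250+-0.2524z
quadratic in z: (1.0936)z²+(0.0895)z+(-0.0466)=0, √Δ=0.4602 → z ∈ {-0.2513, 0.1695}; z = -0.2513 (taking z<0)
x = 0.0583, y = 0.0884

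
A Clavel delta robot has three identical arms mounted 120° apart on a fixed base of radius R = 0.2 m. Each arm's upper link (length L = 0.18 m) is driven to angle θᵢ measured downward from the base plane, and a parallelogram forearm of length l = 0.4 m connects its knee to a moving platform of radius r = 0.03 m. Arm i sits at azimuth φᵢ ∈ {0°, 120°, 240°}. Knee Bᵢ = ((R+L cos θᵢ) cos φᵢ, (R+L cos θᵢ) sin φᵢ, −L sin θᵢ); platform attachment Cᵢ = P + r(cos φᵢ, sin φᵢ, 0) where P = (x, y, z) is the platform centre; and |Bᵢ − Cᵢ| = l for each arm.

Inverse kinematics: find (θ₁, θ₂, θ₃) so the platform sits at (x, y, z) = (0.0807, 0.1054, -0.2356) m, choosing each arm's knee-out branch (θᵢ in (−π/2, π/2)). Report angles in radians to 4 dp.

θ₁ = -0.2619, θ₂ = -0.0003, θ₃ = 1.0474

arm 1 (φ=0.0°): x'=0.0807, y'=0.1054
  e−x'=0.0893;  (l²−L²−(e−x')²−y'²−z²)/2L = 0.1472
  √(A²+B²)=0.2520;  θ1 = -1.2085+0.9466 ≈ -0.2619
rotate P by −φ2: (0.0509, -0.1226, -0.2356)
  A cos θ + B sin θ = C:  0.1191·cos θ + -0.2356·sin θ = 0.1191
  √(A²+B²)=0.2640;  θ2 = -1.1028+1.1026 ≈ -0.0003
arm 3 (φ=240.0°): x'=-0.1316, y'=0.0172
  A cos θ + B sin θ = C:  0.3016·cos θ + -0.2356·sin θ = -0.0533
  γ=atan2(-0.2356,0.3016)=-0.6631;  ψ=arccos(-0.1392)=1.7105;  θ3=γ+ψ≈1.0474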